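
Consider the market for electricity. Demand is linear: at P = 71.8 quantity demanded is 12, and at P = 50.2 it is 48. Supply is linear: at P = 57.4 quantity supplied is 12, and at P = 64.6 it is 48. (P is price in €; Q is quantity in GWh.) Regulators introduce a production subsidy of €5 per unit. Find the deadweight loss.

Demand slope = (50.2 − 71.8)/(48 − 12) = −0.6, so P = 79 − 0.6Q.
Supply slope = (64.6 − 57.4)/(48 − 12) = 0.2, so P = 55 + 0.2Q.
Competitive equilibrium: 79 − 0.6Q = 55 + 0.2Q → Q* = 30, P* = 61.
The subsidy lowers effective supply by 5: P = 50 + 0.2Q.
New quantity: 79 − 0.6Q = 50 + 0.2Q → Q' = 36.25.
Overproduction ΔQ = 36.25 − 30 = 6.25; wedge = subsidy = 5.
The triangle = ½ × 6.25 × 5 = €15.625.

€15.625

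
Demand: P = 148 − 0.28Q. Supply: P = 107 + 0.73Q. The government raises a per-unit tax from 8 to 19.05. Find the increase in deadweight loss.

147.97

Competitive equilibrium: 148 − 0.28Q = 107 + 0.73Q → Q* = 40.5941, P* = 136.6337.
For a per-unit tax t: ΔQ = t/1.01, so DWL = ½·t·(t/1.01) = t²/2.02.
At t = 8: DWL = 31.683. At t = 19.05: DWL = 179.655.
Increase = 179.655 − 31.683 = 147.97.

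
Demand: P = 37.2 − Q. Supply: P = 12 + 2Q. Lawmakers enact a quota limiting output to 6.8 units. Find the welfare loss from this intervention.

3.84

Competitive equilibrium: 37.2 − Q = 12 + 2Q → Q* = 8.4, P* = 28.8.
At Q = 6.8: demand price = 37.2 − 1·6.8 = 30.4; supply price = 12 + 2·6.8 = 25.6.
ΔQ = 8.4 − 6.8 = 1.6; wedge = 30.4 − 25.6 = 4.8.
Welfare loss = ½ × 1.6 × 4.8 = 3.84.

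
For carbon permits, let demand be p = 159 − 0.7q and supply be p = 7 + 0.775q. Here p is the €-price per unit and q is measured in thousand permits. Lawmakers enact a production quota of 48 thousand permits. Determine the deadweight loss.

Competitive equilibrium: 159 − 0.7q = 7 + 0.775q → q* = 103.0508, p* = 86.8644.
At q = 48: demand price = 159 − 0.7·48 = 125.4; supply price = 7 + 0.775·48 = 44.2.
Δq = 103.0508 − 48 = 55.0508; wedge = 125.4 − 44.2 = 81.2.
DWL = ½ × 55.0508 × 81.2 = €2235.06 thousand.

€2235.06 thousand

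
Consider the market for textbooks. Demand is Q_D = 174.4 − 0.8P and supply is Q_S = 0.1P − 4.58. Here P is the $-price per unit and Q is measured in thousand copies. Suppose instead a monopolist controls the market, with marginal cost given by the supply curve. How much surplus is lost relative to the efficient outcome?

$13.18 thousand

In inverse form: demand P = 218 − 1.25Q, supply P = 45.8 + 10Q.
Competitive equilibrium: 218 − 1.25Q = 45.8 + 10Q → Q* = 15.3067, P* = 198.8667.
Marginal revenue: MR = 218 − 2.5Q. Set MR = MC: 218 − 2.5Q = 45.8 + 10Q → Q_m = 13.776.
Price P_m = 218 − 1.25·13.776 = 200.78; MC(Q_m) = 45.8 + 10·13.776 = 183.56.
Competitive Q* = 15.3067, so ΔQ = 1.5307; wedge = 200.78 − 183.56 = 17.22.
DWL = ½ × 1.5307 × 17.22 = $13.18 thousand.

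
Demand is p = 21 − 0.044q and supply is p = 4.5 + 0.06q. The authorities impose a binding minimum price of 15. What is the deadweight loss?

25.84

Competitive equilibrium: 21 − 0.044q = 4.5 + 0.06q → q* = 158.6538, p* = 14.0192.
At the floor p = 15, quantity demanded = (21 − 15)/0.044 = 136.3636.
Sellers' marginal cost at q' = 136.3636: 4.5 + 0.06·136.3636 = 12.6818.
Δq = 158.6538 − 136.3636 = 22.2902; wedge = 15 − 12.6818 = 2.3182.
DWL = ½ × 22.2902 × 2.3182 = 25.84.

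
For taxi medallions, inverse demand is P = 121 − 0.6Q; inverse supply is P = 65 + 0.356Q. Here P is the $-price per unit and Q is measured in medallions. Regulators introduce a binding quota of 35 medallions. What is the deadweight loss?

Competitive equilibrium: 121 − 0.6Q = 65 + 0.356Q → Q* = 58.5774, P* = 85.8536.
At Q = 35: demand price = 121 − 0.6·35 = 100; supply price = 65 + 0.356·35 = 77.46.
ΔQ = 58.5774 − 35 = 23.5774; wedge = 100 − 77.46 = 22.54.
The triangle = ½ × 23.5774 × 22.54 = $265.72.

$265.72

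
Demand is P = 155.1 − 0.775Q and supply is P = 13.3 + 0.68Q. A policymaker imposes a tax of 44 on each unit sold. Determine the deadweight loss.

665.29

Competitive equilibrium: 155.1 − 0.775Q = 13.3 + 0.68Q → Q* = 97.457, P* = 79.5708.
With the tax, the buyer price exceeds the seller price by 44: (155.1 − 0.775Q) − (13.3 + 0.68Q) = 44 → Q' = 67.2165.
ΔQ = 97.457 − 67.2165 = 30.2405; the wedge equals the tax, 44.
Deadweight loss = ½ × 30.2405 × 44 = 665.29.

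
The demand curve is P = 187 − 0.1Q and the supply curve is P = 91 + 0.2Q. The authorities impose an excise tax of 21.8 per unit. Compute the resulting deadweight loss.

792.07

Competitive equilibrium: 187 − 0.1Q = 91 + 0.2Q → Q* = 320, P* = 155.
With the tax, the buyer price exceeds the seller price by 21.8: (187 − 0.1Q) − (91 + 0.2Q) = 21.8 → Q' = 247.3333.
ΔQ = 320 − 247.3333 = 72.6667; the wedge equals the tax, 21.8.
Welfare loss = ½ × 72.6667 × 21.8 = 792.07.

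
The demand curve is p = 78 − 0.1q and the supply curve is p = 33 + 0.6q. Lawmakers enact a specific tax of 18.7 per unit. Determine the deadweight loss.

Competitive equilibrium: 78 − 0.1q = 33 + 0.6q → q* = 64.2857, p* = 71.5714.
With the tax, the buyer price exceeds the seller price by 18.7: (78 − 0.1q) − (33 + 0.6q) = 18.7 → q' = 37.5714.
Δq = 64.2857 − 37.5714 = 26.7143; the wedge equals the tax, 18.7.
Welfare loss = ½ × 26.7143 × 18.7 = 249.78.

249.78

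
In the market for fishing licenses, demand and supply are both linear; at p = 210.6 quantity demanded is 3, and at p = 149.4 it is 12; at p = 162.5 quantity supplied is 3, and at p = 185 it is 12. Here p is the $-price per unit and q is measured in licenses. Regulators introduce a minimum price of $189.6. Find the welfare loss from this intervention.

Demand slope = (149.4 − 210.6)/(12 − 3) = −6.8, so p = 231 − 6.8q.
Supply slope = (185 − 162.5)/(12 − 3) = 2.5, so p = 155 + 2.5q.
Competitive equilibrium: 231 − 6.8q = 155 + 2.5q → q* = 8.172, p* = 175.4301.
At the floor p = 189.6, quantity demanded = (231 − 189.6)/6.8 = 6.0882.
Sellers' marginal cost at q' = 6.0882: 155 + 2.5·6.0882 = 170.2205.
Δq = 8.172 − 6.0882 = 2.0838; wedge = 189.6 − 170.2205 = 19.3795.
Deadweight loss = ½ × 2.0838 × 19.3795 = $20.19.

$20.19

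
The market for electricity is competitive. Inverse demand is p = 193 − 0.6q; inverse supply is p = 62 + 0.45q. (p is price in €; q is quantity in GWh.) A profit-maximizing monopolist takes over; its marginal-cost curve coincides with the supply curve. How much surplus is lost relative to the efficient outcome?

Competitive equilibrium: 193 − 0.6q = 62 + 0.45q → q* = 124.7619, p* = 118.1429.
Marginal revenue: MR = 193 − 1.2q. Set MR = MC: 193 − 1.2q = 62 + 0.45q → q_m = 79.3939.
Price p_m = 193 − 0.6·79.3939 = 145.3637; MC(q_m) = 62 + 0.45·79.3939 = 97.7273.
Competitive q* = 124.7619, so Δq = 45.368; wedge = 145.3637 − 97.7273 = 47.6364.
The triangle = ½ × 45.368 × 47.6364 = €1080.58.

€1080.58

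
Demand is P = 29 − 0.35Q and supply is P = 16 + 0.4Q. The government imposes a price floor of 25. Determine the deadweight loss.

Competitive equilibrium: 29 − 0.35Q = 16 + 0.4Q → Q* = 17.3333, P* = 22.9333.
At the floor P = 25, quantity demanded = (29 − 25)/0.35 = 11.4286.
Sellers' marginal cost at Q' = 11.4286: 16 + 0.4·11.4286 = 20.5714.
ΔQ = 17.3333 − 11.4286 = 5.9047; wedge = 25 − 20.5714 = 4.4286.
Welfare loss = ½ × 5.9047 × 4.4286 = 13.07.

13.07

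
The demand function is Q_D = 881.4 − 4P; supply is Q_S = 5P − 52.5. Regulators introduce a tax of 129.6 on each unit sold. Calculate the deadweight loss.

In inverse form: demand P = 220.35 − 0.25Q, supply P = 10.5 + 0.2Q.
Competitive equilibrium: 220.35 − 0.25Q = 10.5 + 0.2Q → Q* = 466.3333, P* = 103.7667.
With the tax, the buyer price exceeds the seller price by 129.6: (220.35 − 0.25Q) − (10.5 + 0.2Q) = 129.6 → Q' = 178.3333.
ΔQ = 466.3333 − 178.3333 = 288; the wedge equals the tax, 129.6.
Welfare loss = ½ × 288 × 129.6 = 18662.40.

18662.40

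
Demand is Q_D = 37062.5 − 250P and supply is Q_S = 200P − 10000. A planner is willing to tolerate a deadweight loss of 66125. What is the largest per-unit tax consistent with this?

34.5

In inverse form: demand P = 148.25 − 0.004Q, supply P = 50 + 0.005Q.
Competitive equilibrium: 148.25 − 0.004Q = 50 + 0.005Q → Q* = 10916.6667, P* = 104.5833.
A tax t gives ΔQ = t/0.009 and wedge t, so DWL = t²/0.018.
t²/0.018 = 66125 → t² = 1190.25 → t = 34.5.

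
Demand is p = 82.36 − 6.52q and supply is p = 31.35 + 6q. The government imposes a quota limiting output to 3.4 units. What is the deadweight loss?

2.85

Competitive equilibrium: 82.36 − 6.52q = 31.35 + 6q → q* = 4.0743, p* = 55.7957.
At q = 3.4: demand price = 82.36 − 6.52·3.4 = 60.192; supply price = 31.35 + 6·3.4 = 51.75.
Δq = 4.0743 − 3.4 = 0.6743; wedge = 60.192 − 51.75 = 8.442.
Welfare loss = ½ × 0.6743 × 8.442 = 2.85.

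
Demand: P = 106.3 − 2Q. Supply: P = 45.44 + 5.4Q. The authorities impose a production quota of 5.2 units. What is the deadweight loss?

33.84

Competitive equilibrium: 106.3 − 2Q = 45.44 + 5.4Q → Q* = 8.2243, P* = 89.8514.
At Q = 5.2: demand price = 106.3 − 2·5.2 = 95.9; supply price = 45.44 + 5.4·5.2 = 73.52.
ΔQ = 8.2243 − 5.2 = 3.0243; wedge = 95.9 − 73.52 = 22.38.
Deadweight loss = ½ × 3.0243 × 22.38 = 33.84.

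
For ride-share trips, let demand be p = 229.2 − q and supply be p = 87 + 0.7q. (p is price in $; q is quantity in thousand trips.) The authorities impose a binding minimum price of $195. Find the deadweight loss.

$2078.26 thousand

Competitive equilibrium: 229.2 − q = 87 + 0.7q → q* = 83.6471, p* = 145.5529.
At the floor p = 195, quantity demanded = (229.2 − 195)/1 = 34.2.
Sellers' marginal cost at q' = 34.2: 87 + 0.7·34.2 = 110.94.
Δq = 83.6471 − 34.2 = 49.4471; wedge = 195 − 110.94 = 84.06.
DWL = ½ × 49.4471 × 84.06 = $2078.26 thousand.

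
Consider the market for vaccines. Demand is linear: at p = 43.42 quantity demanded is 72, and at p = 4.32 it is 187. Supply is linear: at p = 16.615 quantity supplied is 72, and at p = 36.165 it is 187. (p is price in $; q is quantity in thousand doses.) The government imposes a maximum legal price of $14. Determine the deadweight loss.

$1177.08 thousand

Demand slope = (4.32 − 43.42)/(187 − 72) = −0.34, so p = 67.9 − 0.34q.
Supply slope = (36.165 − 16.615)/(187 − 72) = 0.17, so p = 4.375 + 0.17q.
Competitive equilibrium: 67.9 − 0.34q = 4.375 + 0.17q → q* = 124.5588, p* = 25.55.
At the ceiling p = 14, quantity supplied = (14 − 4.375)/0.17 = 56.6176.
Willingness to pay at q' = 56.6176: 67.9 − 0.34·56.6176 = 48.65.
Δq = 124.5588 − 56.6176 = 67.9412; wedge = 48.65 − 14 = 34.65.
DWL = ½ × 67.9412 × 34.65 = $1177.08 thousand.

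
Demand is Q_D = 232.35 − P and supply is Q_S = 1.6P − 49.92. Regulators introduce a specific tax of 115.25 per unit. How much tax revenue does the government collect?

6092.29

In inverse form: demand P = 232.35 − Q, supply P = 31.2 + 0.625Q.
Competitive equilibrium: 232.35 − Q = 31.2 + 0.625Q → Q* = 123.7846, P* = 108.5654.
With the tax, the buyer price exceeds the seller price by 115.25: (232.35 − Q) − (31.2 + 0.625Q) = 115.25 → Q' = 52.8615.
Tax revenue = 115.25 × 52.8615 = 6092.29.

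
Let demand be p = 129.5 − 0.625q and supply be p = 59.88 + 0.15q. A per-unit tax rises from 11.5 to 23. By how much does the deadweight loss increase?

255.97

Competitive equilibrium: 129.5 − 0.625q = 59.88 + 0.15q → q* = 89.8323, p* = 73.3548.
For a per-unit tax t: Δq = t/0.775, so DWL = ½·t·(t/0.775) = t²/1.55.
At t = 11.5: DWL = 85.323. At t = 23: DWL = 341.29.
Increase = 341.29 − 85.323 = 255.97.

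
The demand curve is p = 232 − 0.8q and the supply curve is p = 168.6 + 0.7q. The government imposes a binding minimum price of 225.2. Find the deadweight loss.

855.14

Competitive equilibrium: 232 − 0.8q = 168.6 + 0.7q → q* = 42.2667, p* = 198.1867.
At the floor p = 225.2, quantity demanded = (232 − 225.2)/0.8 = 8.5.
Sellers' marginal cost at q' = 8.5: 168.6 + 0.7·8.5 = 174.55.
Δq = 42.2667 − 8.5 = 33.7667; wedge = 225.2 − 174.55 = 50.65.
The triangle = ½ × 33.7667 × 50.65 = 855.14.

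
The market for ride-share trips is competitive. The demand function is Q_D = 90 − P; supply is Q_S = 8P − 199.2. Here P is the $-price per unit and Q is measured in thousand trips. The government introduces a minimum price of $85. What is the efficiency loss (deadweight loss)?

$1572.12 thousand

In inverse form: demand P = 90 − Q, supply P = 24.9 + 0.125Q.
Competitive equilibrium: 90 − Q = 24.9 + 0.125Q → Q* = 57.8667, P* = 32.1333.
At the floor P = 85, quantity demanded = (90 − 85)/1 = 5.
Sellers' marginal cost at Q' = 5: 24.9 + 0.125·5 = 25.525.
ΔQ = 57.8667 − 5 = 52.8667; wedge = 85 − 25.525 = 59.475.
The triangle = ½ × 52.8667 × 59.475 = $1572.12 thousand.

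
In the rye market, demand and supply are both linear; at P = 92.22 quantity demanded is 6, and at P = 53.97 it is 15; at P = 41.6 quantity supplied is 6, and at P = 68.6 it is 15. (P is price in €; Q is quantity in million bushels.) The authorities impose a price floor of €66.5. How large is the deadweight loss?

€3.14 million

Demand slope = (53.97 − 92.22)/(15 − 6) = −4.25, so P = 117.72 − 4.25Q.
Supply slope = (68.6 − 41.6)/(15 − 6) = 3, so P = 23.6 + 3Q.
Competitive equilibrium: 117.72 − 4.25Q = 23.6 + 3Q → Q* = 12.9821, P* = 62.5462.
At the floor P = 66.5, quantity demanded = (117.72 − 66.5)/4.25 = 12.0518.
Sellers' marginal cost at Q' = 12.0518: 23.6 + 3·12.0518 = 59.7554.
ΔQ = 12.9821 − 12.0518 = 0.9303; wedge = 66.5 − 59.7554 = 6.7446.
DWL = ½ × 0.9303 × 6.7446 = €3.14 million.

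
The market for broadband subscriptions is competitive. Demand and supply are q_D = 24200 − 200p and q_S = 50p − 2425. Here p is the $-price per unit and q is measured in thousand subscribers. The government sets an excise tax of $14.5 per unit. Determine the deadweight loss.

$4205 thousand

In inverse form: demand p = 121 − 0.005q, supply p = 48.5 + 0.02q.
Competitive equilibrium: 121 − 0.005q = 48.5 + 0.02q → q* = 2900, p* = 106.5.
With the tax, the buyer price exceeds the seller price by 14.5: (121 − 0.005q) − (48.5 + 0.02q) = 14.5 → q' = 2320.
Δq = 2900 − 2320 = 580; the wedge equals the tax, 14.5.
Welfare loss = ½ × 580 × 14.5 = $4205 thousand.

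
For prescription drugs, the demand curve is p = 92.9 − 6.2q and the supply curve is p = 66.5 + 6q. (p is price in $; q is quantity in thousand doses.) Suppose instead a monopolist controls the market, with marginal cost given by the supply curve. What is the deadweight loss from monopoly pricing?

$3.24 thousand

Competitive equilibrium: 92.9 − 6.2q = 66.5 + 6q → q* = 2.1639, p* = 79.4836.
Marginal revenue: MR = 92.9 − 12.4q. Set MR = MC: 92.9 − 12.4q = 66.5 + 6q → q_m = 1.4348.
Price p_m = 92.9 − 6.2·1.4348 = 84.0042; MC(q_m) = 66.5 + 6·1.4348 = 75.1088.
Competitive q* = 2.1639, so Δq = 0.7291; wedge = 84.0042 − 75.1088 = 8.8954.
DWL = ½ × 0.7291 × 8.8954 = $3.24 thousand.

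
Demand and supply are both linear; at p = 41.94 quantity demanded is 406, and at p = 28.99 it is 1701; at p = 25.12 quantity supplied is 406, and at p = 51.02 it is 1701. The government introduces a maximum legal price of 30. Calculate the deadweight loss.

1504.17

Demand slope = (28.99 − 41.94)/(1701 − 406) = −0.01, so p = 46 − 0.01q.
Supply slope = (51.02 − 25.12)/(1701 − 406) = 0.02, so p = 17 + 0.02q.
Competitive equilibrium: 46 − 0.01q = 17 + 0.02q → q* = 966.6667, p* = 36.3333.
At the ceiling p = 30, quantity supplied = (30 − 17)/0.02 = 650.
Willingness to pay at q' = 650: 46 − 0.01·650 = 39.5.
Δq = 966.6667 − 650 = 316.6667; wedge = 39.5 − 30 = 9.5.
Deadweight loss = ½ × 316.6667 × 9.5 = 1504.17.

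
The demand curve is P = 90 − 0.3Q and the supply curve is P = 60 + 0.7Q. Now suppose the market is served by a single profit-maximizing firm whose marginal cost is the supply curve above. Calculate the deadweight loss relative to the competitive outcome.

Competitive equilibrium: 90 − 0.3Q = 60 + 0.7Q → Q* = 30, P* = 81.
Marginal revenue: MR = 90 − 0.6Q. Set MR = MC: 90 − 0.6Q = 60 + 0.7Q → Q_m = 23.0769.
Price P_m = 90 − 0.3·23.0769 = 83.0769; MC(Q_m) = 60 + 0.7·23.0769 = 76.1538.
Competitive Q* = 30, so ΔQ = 6.9231; wedge = 83.0769 − 76.1538 = 6.9231.
Welfare loss = ½ × 6.9231 × 6.9231 = 23.96.

23.96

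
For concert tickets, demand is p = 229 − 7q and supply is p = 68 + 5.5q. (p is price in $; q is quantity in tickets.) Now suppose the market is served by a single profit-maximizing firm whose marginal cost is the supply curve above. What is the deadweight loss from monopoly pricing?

$133.61

Competitive equilibrium: 229 − 7q = 68 + 5.5q → q* = 12.88, p* = 138.84.
Marginal revenue: MR = 229 − 14q. Set MR = MC: 229 − 14q = 68 + 5.5q → q_m = 8.2564.
Price p_m = 229 − 7·8.2564 = 171.2052; MC(q_m) = 68 + 5.5·8.2564 = 113.4102.
Competitive q* = 12.88, so Δq = 4.6236; wedge = 171.2052 − 113.4102 = 57.795.
DWL = ½ × 4.6236 × 57.795 = $133.61.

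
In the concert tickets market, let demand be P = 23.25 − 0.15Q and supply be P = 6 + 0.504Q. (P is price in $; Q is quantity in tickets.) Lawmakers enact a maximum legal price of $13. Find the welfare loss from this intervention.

Competitive equilibrium: 23.25 − 0.15Q = 6 + 0.504Q → Q* = 26.3761, P* = 19.2936.
At the ceiling P = 13, quantity supplied = (13 − 6)/0.504 = 13.8889.
Willingness to pay at Q' = 13.8889: 23.25 − 0.15·13.8889 = 21.1667.
ΔQ = 26.3761 − 13.8889 = 12.4872; wedge = 21.1667 − 13 = 8.1667.
Deadweight loss = ½ × 12.4872 × 8.1667 = $50.99.

$50.99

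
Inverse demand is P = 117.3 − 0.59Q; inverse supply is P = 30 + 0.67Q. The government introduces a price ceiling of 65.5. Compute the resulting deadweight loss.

167.40

Competitive equilibrium: 117.3 − 0.59Q = 30 + 0.67Q → Q* = 69.2857, P* = 76.4214.
At the ceiling P = 65.5, quantity supplied = (65.5 − 30)/0.67 = 52.9851.
Willingness to pay at Q' = 52.9851: 117.3 − 0.59·52.9851 = 86.0388.
ΔQ = 69.2857 − 52.9851 = 16.3006; wedge = 86.0388 − 65.5 = 20.5388.
The triangle = ½ × 16.3006 × 20.5388 = 167.40.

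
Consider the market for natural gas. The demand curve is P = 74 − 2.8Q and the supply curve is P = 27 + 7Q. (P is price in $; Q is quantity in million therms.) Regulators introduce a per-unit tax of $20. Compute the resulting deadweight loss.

$20.41 million

Competitive equilibrium: 74 − 2.8Q = 27 + 7Q → Q* = 4.7959, P* = 60.5714.
With the tax, the buyer price exceeds the seller price by 20: (74 − 2.8Q) − (27 + 7Q) = 20 → Q' = 2.7551.
ΔQ = 4.7959 − 2.7551 = 2.0408; the wedge equals the tax, 20.
The triangle = ½ × 2.0408 × 20 = $20.41 million.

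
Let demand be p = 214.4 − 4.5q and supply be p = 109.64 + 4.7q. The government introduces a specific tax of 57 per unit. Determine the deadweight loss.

176.58

Competitive equilibrium: 214.4 − 4.5q = 109.64 + 4.7q → q* = 11.387, p* = 163.1587.
With the tax, the buyer price exceeds the seller price by 57: (214.4 − 4.5q) − (109.64 + 4.7q) = 57 → q' = 5.1913.
Δq = 11.387 − 5.1913 = 6.1957; the wedge equals the tax, 57.
Welfare loss = ½ × 6.1957 × 57 = 176.58.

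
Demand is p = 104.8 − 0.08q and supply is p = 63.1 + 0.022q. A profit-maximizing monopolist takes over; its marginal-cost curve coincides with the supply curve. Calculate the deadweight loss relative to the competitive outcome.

1646.95

Competitive equilibrium: 104.8 − 0.08q = 63.1 + 0.022q → q* = 408.82353, p* = 72.09412.
Marginal revenue: MR = 104.8 − 0.16q. Set MR = MC: 104.8 − 0.16q = 63.1 + 0.022q → q_m = 229.12088.
Price p_m = 104.8 − 0.08·229.12088 = 86.47033; MC(q_m) = 63.1 + 0.022·229.12088 = 68.14066.
Competitive q* = 408.82353, so Δq = 179.70265; wedge = 86.47033 − 68.14066 = 18.32967.
Deadweight loss = ½ × 179.70265 × 18.32967 = 1646.95.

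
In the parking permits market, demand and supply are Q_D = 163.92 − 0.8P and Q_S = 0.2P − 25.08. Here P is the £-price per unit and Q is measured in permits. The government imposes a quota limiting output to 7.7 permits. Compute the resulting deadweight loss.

£78.75

In inverse form: demand P = 204.9 − 1.25Q, supply P = 125.4 + 5Q.
Competitive equilibrium: 204.9 − 1.25Q = 125.4 + 5Q → Q* = 12.72, P* = 189.
At Q = 7.7: demand price = 204.9 − 1.25·7.7 = 195.275; supply price = 125.4 + 5·7.7 = 163.9.
ΔQ = 12.72 − 7.7 = 5.02; wedge = 195.275 − 163.9 = 31.375.
DWL = ½ × 5.02 × 31.375 = £78.75.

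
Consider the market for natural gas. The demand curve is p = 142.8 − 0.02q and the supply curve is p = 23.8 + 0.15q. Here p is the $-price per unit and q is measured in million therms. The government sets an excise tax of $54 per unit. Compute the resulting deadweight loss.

Competitive equilibrium: 142.8 − 0.02q = 23.8 + 0.15q → q* = 700, p* = 128.8.
With the tax, the buyer price exceeds the seller price by 54: (142.8 − 0.02q) − (23.8 + 0.15q) = 54 → q' = 382.3529.
Δq = 700 − 382.3529 = 317.6471; the wedge equals the tax, 54.
The triangle = ½ × 317.6471 × 54 = $8576.47 million.

$8576.47 million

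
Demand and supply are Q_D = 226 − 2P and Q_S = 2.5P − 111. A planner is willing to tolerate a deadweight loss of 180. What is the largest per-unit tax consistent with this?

In inverse form: demand P = 113 − 0.5Q, supply P = 44.4 + 0.4Q.
Competitive equilibrium: 113 − 0.5Q = 44.4 + 0.4Q → Q* = 76.2222, P* = 74.8889.
A tax t gives ΔQ = t/0.9 and wedge t, so DWL = t²/1.8.
t²/1.8 = 180 → t² = 324 → t = 18.

18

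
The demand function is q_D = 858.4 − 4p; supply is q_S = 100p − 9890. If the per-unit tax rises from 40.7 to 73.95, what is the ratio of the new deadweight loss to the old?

In inverse form: demand p = 214.6 − 0.25q, supply p = 98.9 + 0.01q.
Competitive equilibrium: 214.6 − 0.25q = 98.9 + 0.01q → q* = 445, p* = 103.35.
For a per-unit tax t: Δq = t/0.26, so DWL = ½·t·(t/0.26) = t²/0.52.
At t = 40.7: DWL = 3185.558. At t = 73.95: DWL = 10516.543.
Ratio = (73.95/40.7)² = 3.301.

3.301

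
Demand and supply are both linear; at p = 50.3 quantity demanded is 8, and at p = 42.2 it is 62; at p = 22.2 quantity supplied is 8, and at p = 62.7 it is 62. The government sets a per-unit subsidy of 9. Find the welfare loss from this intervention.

Demand slope = (42.2 − 50.3)/(62 − 8) = −0.15, so p = 51.5 − 0.15q.
Supply slope = (62.7 − 22.2)/(62 − 8) = 0.75, so p = 16.2 + 0.75q.
Competitive equilibrium: 51.5 − 0.15q = 16.2 + 0.75q → q* = 39.2222, p* = 45.6167.
The subsidy lowers effective supply by 9: p = 7.2 + 0.75q.
New quantity: 51.5 − 0.15q = 7.2 + 0.75q → q' = 49.2222.
Overproduction Δq = 49.2222 − 39.2222 = 10; wedge = subsidy = 9.
The triangle = ½ × 10 × 9 = 45.

45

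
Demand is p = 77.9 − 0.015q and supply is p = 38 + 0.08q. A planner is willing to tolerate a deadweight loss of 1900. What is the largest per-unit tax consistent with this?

19

Competitive equilibrium: 77.9 − 0.015q = 38 + 0.08q → q* = 420, p* = 71.6.
A tax t gives Δq = t/0.095 and wedge t, so DWL = t²/0.19.
t²/0.19 = 1900 → t² = 361 → t = 19.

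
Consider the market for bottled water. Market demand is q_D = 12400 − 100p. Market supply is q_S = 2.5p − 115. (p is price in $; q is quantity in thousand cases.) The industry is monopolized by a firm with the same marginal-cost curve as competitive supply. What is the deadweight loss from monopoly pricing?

In inverse form: demand p = 124 − 0.01q, supply p = 46 + 0.4q.
Competitive equilibrium: 124 − 0.01q = 46 + 0.4q → q* = 190.2439, p* = 122.0976.
Marginal revenue: MR = 124 − 0.02q. Set MR = MC: 124 − 0.02q = 46 + 0.4q → q_m = 185.7143.
Price p_m = 124 − 0.01·185.7143 = 122.1429; MC(q_m) = 46 + 0.4·185.7143 = 120.2857.
Competitive q* = 190.2439, so Δq = 4.5296; wedge = 122.1429 − 120.2857 = 1.8572.
DWL = ½ × 4.5296 × 1.8572 = $4.21 thousand.

$4.21 thousand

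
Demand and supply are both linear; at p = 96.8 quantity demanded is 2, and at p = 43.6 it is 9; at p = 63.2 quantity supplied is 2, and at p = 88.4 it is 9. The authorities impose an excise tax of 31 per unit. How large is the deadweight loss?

Demand slope = (43.6 − 96.8)/(9 − 2) = −7.6, so p = 112 − 7.6q.
Supply slope = (88.4 − 63.2)/(9 − 2) = 3.6, so p = 56 + 3.6q.
Competitive equilibrium: 112 − 7.6q = 56 + 3.6q → q* = 5, p* = 74.
With the tax, the buyer price exceeds the seller price by 31: (112 − 7.6q) − (56 + 3.6q) = 31 → q' = 2.2321.
Δq = 5 − 2.2321 = 2.7679; the wedge equals the tax, 31.
DWL = ½ × 2.7679 × 31 = 42.90.

42.90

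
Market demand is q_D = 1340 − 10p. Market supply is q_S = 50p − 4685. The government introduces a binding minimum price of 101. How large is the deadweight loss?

2.04

In inverse form: demand p = 134 − 0.1q, supply p = 93.7 + 0.02q.
Competitive equilibrium: 134 − 0.1q = 93.7 + 0.02q → q* = 335.8333, p* = 100.4167.
At the floor p = 101, quantity demanded = (134 − 101)/0.1 = 330.
Sellers' marginal cost at q' = 330: 93.7 + 0.02·330 = 100.3.
Δq = 335.8333 − 330 = 5.8333; wedge = 101 − 100.3 = 0.7.
DWL = ½ × 5.8333 × 0.7 = 2.04.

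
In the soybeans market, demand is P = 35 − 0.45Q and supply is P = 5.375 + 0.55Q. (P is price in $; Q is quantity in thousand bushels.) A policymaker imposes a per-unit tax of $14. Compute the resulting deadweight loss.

$98 thousand

Competitive equilibrium: 35 − 0.45Q = 5.375 + 0.55Q → Q* = 29.625, P* = 21.6688.
With the tax, the buyer price exceeds the seller price by 14: (35 − 0.45Q) − (5.375 + 0.55Q) = 14 → Q' = 15.625.
ΔQ = 29.625 − 15.625 = 14; the wedge equals the tax, 14.
Welfare loss = ½ × 14 × 14 = $98 thousand.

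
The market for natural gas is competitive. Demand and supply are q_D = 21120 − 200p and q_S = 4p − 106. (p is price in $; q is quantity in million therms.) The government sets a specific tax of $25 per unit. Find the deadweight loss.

In inverse form: demand p = 105.6 − 0.005q, supply p = 26.5 + 0.25q.
Competitive equilibrium: 105.6 − 0.005q = 26.5 + 0.25q → q* = 310.1961, p* = 104.049.
With the tax, the buyer price exceeds the seller price by 25: (105.6 − 0.005q) − (26.5 + 0.25q) = 25 → q' = 212.1569.
Δq = 310.1961 − 212.1569 = 98.0392; the wedge equals the tax, 25.
DWL = ½ × 98.0392 × 25 = $1225.49 million.

$1225.49 million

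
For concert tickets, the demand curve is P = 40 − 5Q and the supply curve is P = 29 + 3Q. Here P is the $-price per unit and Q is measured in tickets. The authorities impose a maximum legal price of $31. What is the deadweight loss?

$2.01

Competitive equilibrium: 40 − 5Q = 29 + 3Q → Q* = 1.375, P* = 33.125.
At the ceiling P = 31, quantity supplied = (31 − 29)/3 = 0.6667.
Willingness to pay at Q' = 0.6667: 40 − 5·0.6667 = 36.6665.
ΔQ = 1.375 − 0.6667 = 0.7083; wedge = 36.6665 − 31 = 5.6665.
DWL = ½ × 0.7083 × 5.6665 = $2.01.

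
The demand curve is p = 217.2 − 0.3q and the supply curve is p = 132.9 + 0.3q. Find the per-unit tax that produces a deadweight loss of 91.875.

10.5

Competitive equilibrium: 217.2 − 0.3q = 132.9 + 0.3q → q* = 140.5, p* = 175.05.
A tax t gives Δq = t/0.6 and wedge t, so DWL = t²/1.2.
t²/1.2 = 91.875 → t² = 110.25 → t = 10.5.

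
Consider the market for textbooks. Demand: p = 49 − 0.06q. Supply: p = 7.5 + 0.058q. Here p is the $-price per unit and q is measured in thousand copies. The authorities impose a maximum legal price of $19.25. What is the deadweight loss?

Competitive equilibrium: 49 − 0.06q = 7.5 + 0.058q → q* = 351.6949, p* = 27.8983.
At the ceiling p = 19.25, quantity supplied = (19.25 − 7.5)/0.058 = 202.5862.
Willingness to pay at q' = 202.5862: 49 − 0.06·202.5862 = 36.8448.
Δq = 351.6949 − 202.5862 = 149.1087; wedge = 36.8448 − 19.25 = 17.5948.
Welfare loss = ½ × 149.1087 × 17.5948 = $1311.77 thousand.

$1311.77 thousand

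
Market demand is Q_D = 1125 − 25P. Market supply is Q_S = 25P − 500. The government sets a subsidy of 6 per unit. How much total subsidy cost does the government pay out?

2325

In inverse form: demand P = 45 − 0.04Q, supply P = 20 + 0.04Q.
Competitive equilibrium: 45 − 0.04Q = 20 + 0.04Q → Q* = 312.5, P* = 32.5.
The subsidy lowers effective supply by 6: P = 14 + 0.04Q.
New quantity: 45 − 0.04Q = 14 + 0.04Q → Q' = 387.5.
Total subsidy cost = 6 × 387.5 = 2325.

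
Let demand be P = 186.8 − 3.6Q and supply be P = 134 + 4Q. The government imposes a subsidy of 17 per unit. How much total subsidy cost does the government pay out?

Competitive equilibrium: 186.8 − 3.6Q = 134 + 4Q → Q* = 6.9474, P* = 161.7895.
The subsidy lowers effective supply by 17: P = 117 + 4Q.
New quantity: 186.8 − 3.6Q = 117 + 4Q → Q' = 9.1842.
Total subsidy cost = 17 × 9.1842 = 156.13.

156.13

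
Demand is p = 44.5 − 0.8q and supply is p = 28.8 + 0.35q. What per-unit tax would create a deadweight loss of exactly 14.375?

Competitive equilibrium: 44.5 − 0.8q = 28.8 + 0.35q → q* = 13.6522, p* = 33.5783.
A tax t gives Δq = t/1.15 and wedge t, so DWL = t²/2.3.
t²/2.3 = 14.375 → t² = 33.0625 → t = 5.75.

5.75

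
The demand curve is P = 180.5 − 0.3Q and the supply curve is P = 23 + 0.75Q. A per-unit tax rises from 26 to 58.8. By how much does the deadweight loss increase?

Competitive equilibrium: 180.5 − 0.3Q = 23 + 0.75Q → Q* = 150, P* = 135.5.
For a per-unit tax t: ΔQ = t/1.05, so DWL = ½·t·(t/1.05) = t²/2.1.
At t = 26: DWL = 321.905. At t = 58.8: DWL = 1646.4.
Increase = 1646.4 − 321.905 = 1324.50.

1324.50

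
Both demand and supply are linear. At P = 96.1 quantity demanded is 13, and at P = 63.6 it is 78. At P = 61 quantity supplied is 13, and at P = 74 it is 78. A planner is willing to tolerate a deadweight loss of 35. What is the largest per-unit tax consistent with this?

Demand slope = (63.6 − 96.1)/(78 − 13) = −0.5, so P = 102.6 − 0.5Q.
Supply slope = (74 − 61)/(78 − 13) = 0.2, so P = 58.4 + 0.2Q.
Competitive equilibrium: 102.6 − 0.5Q = 58.4 + 0.2Q → Q* = 63.1429, P* = 71.0286.
A tax t gives ΔQ = t/0.7 and wedge t, so DWL = t²/1.4.
t²/1.4 = 35 → t² = 49 → t = 7.

7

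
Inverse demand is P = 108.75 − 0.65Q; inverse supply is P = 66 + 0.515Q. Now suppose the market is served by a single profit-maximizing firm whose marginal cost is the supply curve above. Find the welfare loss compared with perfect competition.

100.60

Competitive equilibrium: 108.75 − 0.65Q = 66 + 0.515Q → Q* = 36.6953, P* = 84.8981.
Marginal revenue: MR = 108.75 − 1.3Q. Set MR = MC: 108.75 − 1.3Q = 66 + 0.515Q → Q_m = 23.5537.
Price P_m = 108.75 − 0.65·23.5537 = 93.4401; MC(Q_m) = 66 + 0.515·23.5537 = 78.1302.
Competitive Q* = 36.6953, so ΔQ = 13.1416; wedge = 93.4401 − 78.1302 = 15.3099.
DWL = ½ × 13.1416 × 15.3099 = 100.60.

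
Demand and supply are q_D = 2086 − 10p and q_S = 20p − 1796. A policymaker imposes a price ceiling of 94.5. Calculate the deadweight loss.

In inverse form: demand p = 208.6 − 0.1q, supply p = 89.8 + 0.05q.
Competitive equilibrium: 208.6 − 0.1q = 89.8 + 0.05q → q* = 792, p* = 129.4.
At the ceiling p = 94.5, quantity supplied = (94.5 − 89.8)/0.05 = 94.
Willingness to pay at q' = 94: 208.6 − 0.1·94 = 199.2.
Δq = 792 − 94 = 698; wedge = 199.2 − 94.5 = 104.7.
Welfare loss = ½ × 698 × 104.7 = 36540.30.

36540.30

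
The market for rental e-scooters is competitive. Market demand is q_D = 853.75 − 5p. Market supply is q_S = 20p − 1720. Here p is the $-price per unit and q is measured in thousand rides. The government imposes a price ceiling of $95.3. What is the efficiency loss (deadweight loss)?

$2926.125 thousand

In inverse form: demand p = 170.75 − 0.2q, supply p = 86 + 0.05q.
Competitive equilibrium: 170.75 − 0.2q = 86 + 0.05q → q* = 339, p* = 102.95.
At the ceiling p = 95.3, quantity supplied = (95.3 − 86)/0.05 = 186.
Willingness to pay at q' = 186: 170.75 − 0.2·186 = 133.55.
Δq = 339 − 186 = 153; wedge = 133.55 − 95.3 = 38.25.
DWL = ½ × 153 × 38.25 = $2926.125 thousand.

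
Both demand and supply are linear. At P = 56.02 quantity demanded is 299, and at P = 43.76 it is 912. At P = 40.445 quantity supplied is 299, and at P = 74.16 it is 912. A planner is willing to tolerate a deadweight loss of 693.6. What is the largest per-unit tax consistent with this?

Demand slope = (43.76 − 56.02)/(912 − 299) = −0.02, so P = 62 − 0.02Q.
Supply slope = (74.16 − 40.445)/(912 − 299) = 0.055, so P = 24 + 0.055Q.
Competitive equilibrium: 62 − 0.02Q = 24 + 0.055Q → Q* = 506.6667, P* = 51.8667.
A tax t gives ΔQ = t/0.075 and wedge t, so DWL = t²/0.15.
t²/0.15 = 693.6 → t² = 104.04 → t = 10.2.

10.2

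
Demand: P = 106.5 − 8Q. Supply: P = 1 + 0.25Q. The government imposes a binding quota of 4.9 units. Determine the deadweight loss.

Competitive equilibrium: 106.5 − 8Q = 1 + 0.25Q → Q* = 12.7879, P* = 4.197.
At Q = 4.9: demand price = 106.5 − 8·4.9 = 67.3; supply price = 1 + 0.25·4.9 = 2.225.
ΔQ = 12.7879 − 4.9 = 7.8879; wedge = 67.3 − 2.225 = 65.075.
Welfare loss = ½ × 7.8879 × 65.075 = 256.65.

256.65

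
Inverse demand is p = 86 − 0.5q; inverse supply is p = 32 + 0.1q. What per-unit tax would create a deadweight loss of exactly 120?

12

Competitive equilibrium: 86 − 0.5q = 32 + 0.1q → q* = 90, p* = 41.
A tax t gives Δq = t/0.6 and wedge t, so DWL = t²/1.2.
t²/1.2 = 120 → t² = 144 → t = 12.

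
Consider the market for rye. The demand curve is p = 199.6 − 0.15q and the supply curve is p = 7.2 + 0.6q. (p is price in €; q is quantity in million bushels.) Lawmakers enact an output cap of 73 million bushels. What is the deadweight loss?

Competitive equilibrium: 199.6 − 0.15q = 7.2 + 0.6q → q* = 256.5333, p* = 161.12.
At q = 73: demand price = 199.6 − 0.15·73 = 188.65; supply price = 7.2 + 0.6·73 = 51.
Δq = 256.5333 − 73 = 183.5333; wedge = 188.65 − 51 = 137.65.
Welfare loss = ½ × 183.5333 × 137.65 = €12631.68 million.

€12631.68 million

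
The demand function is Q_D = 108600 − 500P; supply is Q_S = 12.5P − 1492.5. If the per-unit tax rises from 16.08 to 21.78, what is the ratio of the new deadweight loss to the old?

In inverse form: demand P = 217.2 − 0.002Q, supply P = 119.4 + 0.08Q.
Competitive equilibrium: 217.2 − 0.002Q = 119.4 + 0.08Q → Q* = 1192.6829, P* = 214.8146.
For a per-unit tax t: ΔQ = t/0.082, so DWL = ½·t·(t/0.082) = t²/0.164.
At t = 16.08: DWL = 1576.624. At t = 21.78: DWL = 2892.490.
Ratio = (21.78/16.08)² = 1.835.

1.835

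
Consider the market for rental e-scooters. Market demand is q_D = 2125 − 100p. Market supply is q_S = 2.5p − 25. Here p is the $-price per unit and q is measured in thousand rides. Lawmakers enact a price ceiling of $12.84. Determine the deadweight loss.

$84.80 thousand

In inverse form: demand p = 21.25 − 0.01q, supply p = 10 + 0.4q.
Competitive equilibrium: 21.25 − 0.01q = 10 + 0.4q → q* = 27.439, p* = 20.9756.
At the ceiling p = 12.84, quantity supplied = (12.84 − 10)/0.4 = 7.1.
Willingness to pay at q' = 7.1: 21.25 − 0.01·7.1 = 21.179.
Δq = 27.439 − 7.1 = 20.339; wedge = 21.179 − 12.84 = 8.339.
The triangle = ½ × 20.339 × 8.339 = $84.80 thousand.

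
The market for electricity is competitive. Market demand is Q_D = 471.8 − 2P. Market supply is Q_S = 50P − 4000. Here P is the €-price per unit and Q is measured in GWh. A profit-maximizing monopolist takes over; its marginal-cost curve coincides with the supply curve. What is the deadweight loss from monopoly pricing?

In inverse form: demand P = 235.9 − 0.5Q, supply P = 80 + 0.02Q.
Competitive equilibrium: 235.9 − 0.5Q = 80 + 0.02Q → Q* = 299.8077, P* = 85.9962.
Marginal revenue: MR = 235.9 − Q. Set MR = MC: 235.9 − Q = 80 + 0.02Q → Q_m = 152.8431.
Price P_m = 235.9 − 0.5·152.8431 = 159.4785; MC(Q_m) = 80 + 0.02·152.8431 = 83.0569.
Competitive Q* = 299.8077, so ΔQ = 146.9646; wedge = 159.4785 − 83.0569 = 76.4216.
The triangle = ½ × 146.9646 × 76.4216 = €5615.63.

€5615.63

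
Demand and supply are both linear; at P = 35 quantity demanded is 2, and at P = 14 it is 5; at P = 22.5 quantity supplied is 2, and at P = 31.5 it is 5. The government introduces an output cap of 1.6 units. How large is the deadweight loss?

13.61

Demand slope = (14 − 35)/(5 − 2) = −7, so P = 49 − 7Q.
Supply slope = (31.5 − 22.5)/(5 − 2) = 3, so P = 16.5 + 3Q.
Competitive equilibrium: 49 − 7Q = 16.5 + 3Q → Q* = 3.25, P* = 26.25.
At Q = 1.6: demand price = 49 − 7·1.6 = 37.8; supply price = 16.5 + 3·1.6 = 21.3.
ΔQ = 3.25 − 1.6 = 1.65; wedge = 37.8 − 21.3 = 16.5.
Welfare loss = ½ × 1.65 × 16.5 = 13.61.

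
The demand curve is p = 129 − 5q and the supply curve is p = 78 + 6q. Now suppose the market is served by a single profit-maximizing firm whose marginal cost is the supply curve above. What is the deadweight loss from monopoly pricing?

11.55

Competitive equilibrium: 129 − 5q = 78 + 6q → q* = 4.6364, p* = 105.8182.
Marginal revenue: MR = 129 − 10q. Set MR = MC: 129 − 10q = 78 + 6q → q_m = 3.1875.
Price p_m = 129 − 5·3.1875 = 113.0625; MC(q_m) = 78 + 6·3.1875 = 97.125.
Competitive q* = 4.6364, so Δq = 1.4489; wedge = 113.0625 − 97.125 = 15.9375.
The triangle = ½ × 1.4489 × 15.9375 = 11.55.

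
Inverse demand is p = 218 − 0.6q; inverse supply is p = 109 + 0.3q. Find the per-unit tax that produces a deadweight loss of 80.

Competitive equilibrium: 218 − 0.6q = 109 + 0.3q → q* = 121.1111, p* = 145.3333.
A tax t gives Δq = t/0.9 and wedge t, so DWL = t²/1.8.
t²/1.8 = 80 → t² = 144 → t = 12.

12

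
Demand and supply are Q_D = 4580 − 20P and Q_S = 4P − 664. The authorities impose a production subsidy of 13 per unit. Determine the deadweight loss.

281.67

In inverse form: demand P = 229 − 0.05Q, supply P = 166 + 0.25Q.
Competitive equilibrium: 229 − 0.05Q = 166 + 0.25Q → Q* = 210, P* = 218.5.
The subsidy lowers effective supply by 13: P = 153 + 0.25Q.
New quantity: 229 − 0.05Q = 153 + 0.25Q → Q' = 253.3333.
Overproduction ΔQ = 253.3333 − 210 = 43.3333; wedge = subsidy = 13.
The triangle = ½ × 43.3333 × 13 = 281.67.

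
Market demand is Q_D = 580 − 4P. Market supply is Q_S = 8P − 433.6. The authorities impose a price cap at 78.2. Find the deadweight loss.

In inverse form: demand P = 145 − 0.25Q, supply P = 54.2 + 0.125Q.
Competitive equilibrium: 145 − 0.25Q = 54.2 + 0.125Q → Q* = 242.1333, P* = 84.4667.
At the ceiling P = 78.2, quantity supplied = (78.2 − 54.2)/0.125 = 192.
Willingness to pay at Q' = 192: 145 − 0.25·192 = 97.
ΔQ = 242.1333 − 192 = 50.1333; wedge = 97 − 78.2 = 18.8.
Welfare loss = ½ × 50.1333 × 18.8 = 471.25.

471.25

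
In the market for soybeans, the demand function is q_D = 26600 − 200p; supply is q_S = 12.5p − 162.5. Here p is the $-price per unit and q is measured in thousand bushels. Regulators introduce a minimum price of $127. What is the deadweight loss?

$1905.88 thousand

In inverse form: demand p = 133 − 0.005q, supply p = 13 + 0.08q.
Competitive equilibrium: 133 − 0.005q = 13 + 0.08q → q* = 1411.7647, p* = 125.9412.
At the floor p = 127, quantity demanded = (133 − 127)/0.005 = 1200.
Sellers' marginal cost at q' = 1200: 13 + 0.08·1200 = 109.
Δq = 1411.7647 − 1200 = 211.7647; wedge = 127 − 109 = 18.
Welfare loss = ½ × 211.7647 × 18 = $1905.88 thousand.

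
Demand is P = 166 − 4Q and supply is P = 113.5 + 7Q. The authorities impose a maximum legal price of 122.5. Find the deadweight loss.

66.88

Competitive equilibrium: 166 − 4Q = 113.5 + 7Q → Q* = 4.7727, P* = 146.9091.
At the ceiling P = 122.5, quantity supplied = (122.5 − 113.5)/7 = 1.2857.
Willingness to pay at Q' = 1.2857: 166 − 4·1.2857 = 160.8572.
ΔQ = 4.7727 − 1.2857 = 3.487; wedge = 160.8572 − 122.5 = 38.3572.
The triangle = ½ × 3.487 × 38.3572 = 66.88.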